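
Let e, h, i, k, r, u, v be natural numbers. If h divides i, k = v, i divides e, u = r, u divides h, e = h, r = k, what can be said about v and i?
v divides i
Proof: r = k and k = v, thus r = v. Since e = h and i divides e, i divides h. Since h divides i, h = i. u = r and u divides h, thus r divides h. Since h = i, r divides i. r = v, so v divides i.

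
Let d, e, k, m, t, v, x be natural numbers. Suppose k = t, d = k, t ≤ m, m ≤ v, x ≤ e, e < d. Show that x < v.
Because d = k and e < d, e < k. Since k = t, e < t. Since x ≤ e, x < t. Because t ≤ m and m ≤ v, t ≤ v. Because x < t, x < v.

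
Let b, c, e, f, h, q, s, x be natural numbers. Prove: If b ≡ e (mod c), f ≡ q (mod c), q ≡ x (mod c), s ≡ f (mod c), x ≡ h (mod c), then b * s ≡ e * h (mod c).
Since s ≡ f (mod c) and f ≡ q (mod c), s ≡ q (mod c). q ≡ x (mod c), so s ≡ x (mod c). x ≡ h (mod c), so s ≡ h (mod c). Since b ≡ e (mod c), b * s ≡ e * h (mod c).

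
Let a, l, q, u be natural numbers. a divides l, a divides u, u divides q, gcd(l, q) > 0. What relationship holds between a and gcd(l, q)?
a ≤ gcd(l, q)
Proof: From a divides u and u divides q, a divides q. Since a divides l, a divides gcd(l, q). Since gcd(l, q) > 0, a ≤ gcd(l, q).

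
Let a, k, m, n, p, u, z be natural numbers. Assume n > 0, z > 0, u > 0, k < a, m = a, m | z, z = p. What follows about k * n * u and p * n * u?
k * n * u < p * n * u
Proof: Since m = a and m | z, a | z. Since z > 0, a ≤ z. From z = p, a ≤ p. Since k < a, k < p. Since n > 0, k * n < p * n. Since u > 0, k * n * u < p * n * u.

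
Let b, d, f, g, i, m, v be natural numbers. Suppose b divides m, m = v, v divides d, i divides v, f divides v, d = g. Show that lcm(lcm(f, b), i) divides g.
From m = v and b divides m, b divides v. Since f divides v, lcm(f, b) divides v. Since i divides v, lcm(lcm(f, b), i) divides v. d = g and v divides d, thus v divides g. lcm(lcm(f, b), i) divides v, so lcm(lcm(f, b), i) divides g.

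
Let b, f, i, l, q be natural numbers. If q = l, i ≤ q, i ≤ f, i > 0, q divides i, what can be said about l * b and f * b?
l * b ≤ f * b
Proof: Because q divides i and i > 0, q ≤ i. Because i ≤ q, i = q. Since q = l, i = l. Since i ≤ f, l ≤ f. By multiplying by a non-negative, l * b ≤ f * b.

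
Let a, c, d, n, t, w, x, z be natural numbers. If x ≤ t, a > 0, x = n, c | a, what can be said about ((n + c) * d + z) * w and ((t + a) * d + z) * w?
((n + c) * d + z) * w ≤ ((t + a) * d + z) * w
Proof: Because x = n and x ≤ t, n ≤ t. c | a and a > 0, therefore c ≤ a. Since n ≤ t, n + c ≤ t + a. Then (n + c) * d ≤ (t + a) * d. Then (n + c) * d + z ≤ (t + a) * d + z. Then ((n + c) * d + z) * w ≤ ((t + a) * d + z) * w.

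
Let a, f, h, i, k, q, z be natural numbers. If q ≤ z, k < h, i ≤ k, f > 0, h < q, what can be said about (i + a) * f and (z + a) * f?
(i + a) * f < (z + a) * f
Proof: Since i ≤ k and k < h, i < h. h < q and q ≤ z, hence h < z. Since i < h, i < z. Then i + a < z + a. Since f > 0, by multiplying by a positive, (i + a) * f < (z + a) * f.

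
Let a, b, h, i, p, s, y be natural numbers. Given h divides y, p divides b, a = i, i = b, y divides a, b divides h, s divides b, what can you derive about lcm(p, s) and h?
lcm(p, s) divides h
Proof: a = i and i = b, thus a = b. Since h divides y and y divides a, h divides a. Since a = b, h divides b. Since b divides h, b = h. From p divides b and s divides b, lcm(p, s) divides b. b = h, so lcm(p, s) divides h.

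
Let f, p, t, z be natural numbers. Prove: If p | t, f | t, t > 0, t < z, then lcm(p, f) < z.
p | t and f | t, therefore lcm(p, f) | t. Since t > 0, lcm(p, f) ≤ t. Because t < z, lcm(p, f) < z.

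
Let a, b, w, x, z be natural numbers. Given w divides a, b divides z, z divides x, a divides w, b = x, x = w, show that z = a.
b = x and b divides z, thus x divides z. Since z divides x, z = x. x = w, so z = w. w divides a and a divides w, therefore w = a. From z = w, z = a.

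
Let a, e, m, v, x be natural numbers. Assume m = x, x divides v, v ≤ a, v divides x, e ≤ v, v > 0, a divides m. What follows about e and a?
e ≤ a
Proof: From x divides v and v divides x, x = v. From m = x, m = v. a divides m, so a divides v. Because v > 0, a ≤ v. v ≤ a, so v = a. From e ≤ v, e ≤ a.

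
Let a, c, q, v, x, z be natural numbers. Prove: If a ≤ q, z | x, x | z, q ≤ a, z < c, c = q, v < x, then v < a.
x | z and z | x, thus x = z. Because v < x, v < z. From q ≤ a and a ≤ q, q = a. c = q, so c = a. z < c, so z < a. v < z, so v < a.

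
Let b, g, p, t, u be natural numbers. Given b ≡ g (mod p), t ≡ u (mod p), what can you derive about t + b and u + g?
t + b ≡ u + g (mod p)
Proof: t ≡ u (mod p) and b ≡ g (mod p). By adding congruences, t + b ≡ u + g (mod p).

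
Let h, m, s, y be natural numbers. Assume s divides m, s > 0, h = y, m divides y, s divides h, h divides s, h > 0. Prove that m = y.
s divides h and h > 0, thus s ≤ h. h divides s and s > 0, thus h ≤ s. s ≤ h, so s = h. Since h = y, s = y. Since s divides m, y divides m. Since m divides y, m = y.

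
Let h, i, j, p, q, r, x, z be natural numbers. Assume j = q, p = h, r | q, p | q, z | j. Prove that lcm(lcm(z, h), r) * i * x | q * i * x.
j = q and z | j, thus z | q. p = h and p | q, therefore h | q. Because z | q, lcm(z, h) | q. Since r | q, lcm(lcm(z, h), r) | q. Then lcm(lcm(z, h), r) * i | q * i. Then lcm(lcm(z, h), r) * i * x | q * i * x.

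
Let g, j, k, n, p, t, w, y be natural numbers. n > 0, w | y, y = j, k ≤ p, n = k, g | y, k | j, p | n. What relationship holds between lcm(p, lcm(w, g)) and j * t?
lcm(p, lcm(w, g)) | j * t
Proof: p | n and n > 0, so p ≤ n. n = k, so p ≤ k. k ≤ p, so k = p. Since k | j, p | j. w | y and g | y, so lcm(w, g) | y. From y = j, lcm(w, g) | j. Since p | j, lcm(p, lcm(w, g)) | j. Then lcm(p, lcm(w, g)) | j * t.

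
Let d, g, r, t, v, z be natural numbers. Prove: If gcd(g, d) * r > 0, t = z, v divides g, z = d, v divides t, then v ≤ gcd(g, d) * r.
t = z and z = d, so t = d. v divides t, so v divides d. v divides g, so v divides gcd(g, d). Then v divides gcd(g, d) * r. Since gcd(g, d) * r > 0, v ≤ gcd(g, d) * r.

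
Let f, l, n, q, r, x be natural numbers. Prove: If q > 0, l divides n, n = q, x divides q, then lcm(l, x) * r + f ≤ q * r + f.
n = q and l divides n, therefore l divides q. x divides q, so lcm(l, x) divides q. Since q > 0, lcm(l, x) ≤ q. By multiplying by a non-negative, lcm(l, x) * r ≤ q * r. Then lcm(l, x) * r + f ≤ q * r + f.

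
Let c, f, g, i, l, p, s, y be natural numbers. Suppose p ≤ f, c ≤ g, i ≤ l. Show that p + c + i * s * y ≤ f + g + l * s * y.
p ≤ f and c ≤ g, thus p + c ≤ f + g. i ≤ l, so i * s ≤ l * s. Then i * s * y ≤ l * s * y. From p + c ≤ f + g, p + c + i * s * y ≤ f + g + l * s * y.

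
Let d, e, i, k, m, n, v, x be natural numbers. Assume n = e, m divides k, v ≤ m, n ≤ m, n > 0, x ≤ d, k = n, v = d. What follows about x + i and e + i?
x + i ≤ e + i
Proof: k = n and m divides k, hence m divides n. n > 0, so m ≤ n. Since n ≤ m, m = n. n = e, so m = e. v = d and v ≤ m, therefore d ≤ m. Since x ≤ d, x ≤ m. m = e, so x ≤ e. Then x + i ≤ e + i.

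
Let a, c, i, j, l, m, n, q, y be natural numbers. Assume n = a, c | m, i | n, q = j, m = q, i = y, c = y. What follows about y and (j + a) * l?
y | (j + a) * l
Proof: m = q and c | m, hence c | q. Since c = y, y | q. From q = j, y | j. n = a and i | n, so i | a. i = y, so y | a. Since y | j, y | j + a. Then y | (j + a) * l.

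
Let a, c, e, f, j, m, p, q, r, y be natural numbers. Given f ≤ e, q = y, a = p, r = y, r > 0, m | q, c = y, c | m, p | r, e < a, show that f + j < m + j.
a = p and e < a, hence e < p. Since f ≤ e, f < p. From c = y and c | m, y | m. q = y and m | q, therefore m | y. y | m, so y = m. Since r = y, r = m. p | r and r > 0, thus p ≤ r. Since r = m, p ≤ m. Since f < p, f < m. Then f + j < m + j.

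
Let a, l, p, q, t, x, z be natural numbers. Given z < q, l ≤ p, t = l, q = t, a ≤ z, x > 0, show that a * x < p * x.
q = t and t = l, so q = l. From a ≤ z and z < q, a < q. q = l, so a < l. Since l ≤ p, a < p. Because x > 0, a * x < p * x.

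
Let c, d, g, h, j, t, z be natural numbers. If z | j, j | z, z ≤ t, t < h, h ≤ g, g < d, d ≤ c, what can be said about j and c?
j < c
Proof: z | j and j | z, hence z = j. Since z ≤ t, j ≤ t. t < h and h ≤ g, hence t < g. Since g < d, t < d. From j ≤ t, j < d. Since d ≤ c, j < c.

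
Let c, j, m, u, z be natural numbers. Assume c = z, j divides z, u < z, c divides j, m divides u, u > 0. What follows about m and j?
m < j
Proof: From m divides u and u > 0, m ≤ u. Since c = z and c divides j, z divides j. Since j divides z, z = j. u < z, so u < j. m ≤ u, so m < j.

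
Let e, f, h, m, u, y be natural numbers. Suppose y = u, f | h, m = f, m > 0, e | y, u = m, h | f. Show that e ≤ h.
f | h and h | f, hence f = h. Since m = f, m = h. Because y = u and u = m, y = m. Since e | y, e | m. m > 0, so e ≤ m. From m = h, e ≤ h.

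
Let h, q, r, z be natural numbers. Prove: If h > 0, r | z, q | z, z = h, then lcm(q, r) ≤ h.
From q | z and r | z, lcm(q, r) | z. Since z = h, lcm(q, r) | h. h > 0, so lcm(q, r) ≤ h.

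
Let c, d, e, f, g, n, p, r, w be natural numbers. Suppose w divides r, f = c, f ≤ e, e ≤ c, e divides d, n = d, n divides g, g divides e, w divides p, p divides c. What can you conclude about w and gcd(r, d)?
w divides gcd(r, d)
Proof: f = c and f ≤ e, hence c ≤ e. Since e ≤ c, c = e. Since n divides g and g divides e, n divides e. Since n = d, d divides e. e divides d, so e = d. Since c = e, c = d. w divides p and p divides c, so w divides c. Since c = d, w divides d. w divides r, so w divides gcd(r, d).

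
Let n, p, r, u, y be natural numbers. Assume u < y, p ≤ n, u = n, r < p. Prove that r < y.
r < p and p ≤ n, so r < n. u = n and u < y, hence n < y. From r < n, r < y.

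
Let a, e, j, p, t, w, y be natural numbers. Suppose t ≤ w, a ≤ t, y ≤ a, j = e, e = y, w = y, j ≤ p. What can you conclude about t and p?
t ≤ p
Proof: j = e and e = y, hence j = y. y ≤ a and a ≤ t, hence y ≤ t. w = y and t ≤ w, hence t ≤ y. y ≤ t, so y = t. j = y, so j = t. Since j ≤ p, t ≤ p.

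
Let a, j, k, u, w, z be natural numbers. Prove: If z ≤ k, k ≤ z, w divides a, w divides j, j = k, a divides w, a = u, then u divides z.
Since k ≤ z and z ≤ k, k = z. Since w divides a and a divides w, w = a. Because a = u, w = u. Because j = k and w divides j, w divides k. Since w = u, u divides k. k = z, so u divides z.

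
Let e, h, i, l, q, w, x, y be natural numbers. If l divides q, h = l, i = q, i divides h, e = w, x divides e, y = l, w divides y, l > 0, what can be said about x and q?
x ≤ q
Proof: i = q and i divides h, therefore q divides h. Since h = l, q divides l. Since l divides q, l = q. From e = w and x divides e, x divides w. y = l and w divides y, therefore w divides l. Since x divides w, x divides l. Since l > 0, x ≤ l. Because l = q, x ≤ q.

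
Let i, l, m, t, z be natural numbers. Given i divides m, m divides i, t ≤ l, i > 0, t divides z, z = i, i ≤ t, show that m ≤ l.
z = i and t divides z, therefore t divides i. i > 0, so t ≤ i. Since i ≤ t, t = i. From i divides m and m divides i, i = m. Because t = i, t = m. From t ≤ l, m ≤ l.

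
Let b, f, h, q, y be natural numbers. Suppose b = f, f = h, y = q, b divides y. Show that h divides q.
Because y = q and b divides y, b divides q. b = f, so f divides q. f = h, so h divides q.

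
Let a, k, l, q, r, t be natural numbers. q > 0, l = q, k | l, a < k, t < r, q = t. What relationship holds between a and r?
a < r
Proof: Since l = q and k | l, k | q. q > 0, so k ≤ q. q = t, so k ≤ t. a < k, so a < t. Since t < r, a < r.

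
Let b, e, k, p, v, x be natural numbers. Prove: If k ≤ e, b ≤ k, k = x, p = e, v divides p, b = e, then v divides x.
Because b = e and b ≤ k, e ≤ k. Since k ≤ e, e = k. p = e, so p = k. Since k = x, p = x. Since v divides p, v divides x.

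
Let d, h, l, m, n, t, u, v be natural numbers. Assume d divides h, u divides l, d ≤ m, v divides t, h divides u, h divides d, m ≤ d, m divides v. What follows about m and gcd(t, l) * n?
m divides gcd(t, l) * n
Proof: Because m divides v and v divides t, m divides t. Since h divides d and d divides h, h = d. d ≤ m and m ≤ d, therefore d = m. h = d, so h = m. h divides u and u divides l, so h divides l. Since h = m, m divides l. Because m divides t, m divides gcd(t, l). Then m divides gcd(t, l) * n.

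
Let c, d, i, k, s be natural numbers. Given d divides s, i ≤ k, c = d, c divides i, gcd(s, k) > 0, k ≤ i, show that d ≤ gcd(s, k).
From i ≤ k and k ≤ i, i = k. From c = d and c divides i, d divides i. i = k, so d divides k. Because d divides s, d divides gcd(s, k). Since gcd(s, k) > 0, d ≤ gcd(s, k).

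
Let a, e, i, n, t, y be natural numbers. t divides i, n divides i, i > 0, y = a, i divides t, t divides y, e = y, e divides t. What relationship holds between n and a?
n ≤ a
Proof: e = y and e divides t, so y divides t. Since t divides y, t = y. y = a, so t = a. i divides t and t divides i, thus i = t. Since n divides i and i > 0, n ≤ i. i = t, so n ≤ t. t = a, so n ≤ a.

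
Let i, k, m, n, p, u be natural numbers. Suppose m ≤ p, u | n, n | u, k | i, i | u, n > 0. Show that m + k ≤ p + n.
From u | n and n | u, u = n. Since k | i and i | u, k | u. u = n, so k | n. Since n > 0, k ≤ n. m ≤ p, so m + k ≤ p + n.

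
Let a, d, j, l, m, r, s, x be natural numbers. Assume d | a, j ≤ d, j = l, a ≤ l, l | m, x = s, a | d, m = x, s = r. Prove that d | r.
Because j = l and j ≤ d, l ≤ d. a | d and d | a, hence a = d. a ≤ l, so d ≤ l. l ≤ d, so l = d. From m = x and x = s, m = s. s = r, so m = r. Since l | m, l | r. Since l = d, d | r.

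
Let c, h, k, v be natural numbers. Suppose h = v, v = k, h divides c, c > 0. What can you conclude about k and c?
k ≤ c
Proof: h = v and v = k, so h = k. h divides c and c > 0, therefore h ≤ c. Because h = k, k ≤ c.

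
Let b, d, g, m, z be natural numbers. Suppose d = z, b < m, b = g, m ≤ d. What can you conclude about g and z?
g < z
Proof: b < m and m ≤ d, thus b < d. d = z, so b < z. Since b = g, g < z.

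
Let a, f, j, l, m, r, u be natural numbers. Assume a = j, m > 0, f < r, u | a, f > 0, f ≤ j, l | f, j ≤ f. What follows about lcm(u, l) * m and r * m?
lcm(u, l) * m < r * m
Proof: From j ≤ f and f ≤ j, j = f. Since a = j, a = f. u | a, so u | f. Since l | f, lcm(u, l) | f. f > 0, so lcm(u, l) ≤ f. Since f < r, lcm(u, l) < r. m > 0, so lcm(u, l) * m < r * m.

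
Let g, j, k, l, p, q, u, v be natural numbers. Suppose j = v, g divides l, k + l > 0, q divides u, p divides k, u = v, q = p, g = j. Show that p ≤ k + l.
q = p and q divides u, hence p divides u. Since u = v, p divides v. g = j and j = v, hence g = v. Since g divides l, v divides l. Since p divides v, p divides l. Since p divides k, p divides k + l. k + l > 0, so p ≤ k + l.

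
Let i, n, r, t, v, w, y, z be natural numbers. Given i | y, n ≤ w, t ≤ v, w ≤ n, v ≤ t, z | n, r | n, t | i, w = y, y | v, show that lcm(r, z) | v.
n ≤ w and w ≤ n, thus n = w. Since w = y, n = y. t ≤ v and v ≤ t, so t = v. t | i and i | y, hence t | y. t = v, so v | y. Since y | v, y = v. n = y, so n = v. From r | n and z | n, lcm(r, z) | n. n = v, so lcm(r, z) | v.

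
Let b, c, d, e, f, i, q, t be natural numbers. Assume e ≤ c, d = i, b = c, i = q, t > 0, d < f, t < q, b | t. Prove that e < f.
Since b = c and b | t, c | t. t > 0, so c ≤ t. Because d = i and i = q, d = q. Since d < f, q < f. Since t < q, t < f. Because c ≤ t, c < f. Since e ≤ c, e < f.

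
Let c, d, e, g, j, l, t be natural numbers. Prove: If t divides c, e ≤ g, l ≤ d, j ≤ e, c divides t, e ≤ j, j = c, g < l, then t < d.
Because e ≤ j and j ≤ e, e = j. Since j = c, e = c. Because c divides t and t divides c, c = t. Since e = c, e = t. g < l and l ≤ d, so g < d. Since e ≤ g, e < d. e = t, so t < d.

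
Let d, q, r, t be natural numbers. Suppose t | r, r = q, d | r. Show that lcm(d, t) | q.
d | r and t | r, therefore lcm(d, t) | r. r = q, so lcm(d, t) | q.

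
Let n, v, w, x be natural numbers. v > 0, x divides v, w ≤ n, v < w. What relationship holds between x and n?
x < n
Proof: x divides v and v > 0, thus x ≤ v. Since v < w, x < w. From w ≤ n, x < n.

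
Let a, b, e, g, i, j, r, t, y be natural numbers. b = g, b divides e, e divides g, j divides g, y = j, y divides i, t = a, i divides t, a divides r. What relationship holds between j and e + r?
j divides e + r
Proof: b = g and b divides e, so g divides e. Since e divides g, g = e. j divides g, so j divides e. y = j and y divides i, thus j divides i. Because t = a and i divides t, i divides a. Since j divides i, j divides a. Since a divides r, j divides r. From j divides e, j divides e + r.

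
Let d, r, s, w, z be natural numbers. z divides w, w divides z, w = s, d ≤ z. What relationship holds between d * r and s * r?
d * r ≤ s * r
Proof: From z divides w and w divides z, z = w. Since w = s, z = s. Since d ≤ z, d ≤ s. By multiplying by a non-negative, d * r ≤ s * r.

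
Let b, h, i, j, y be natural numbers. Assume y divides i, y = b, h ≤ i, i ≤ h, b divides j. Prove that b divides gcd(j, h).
From i ≤ h and h ≤ i, i = h. From y = b and y divides i, b divides i. Since i = h, b divides h. Since b divides j, b divides gcd(j, h).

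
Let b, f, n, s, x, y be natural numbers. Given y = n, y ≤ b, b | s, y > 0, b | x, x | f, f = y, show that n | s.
f = y and x | f, thus x | y. Because b | x, b | y. y > 0, so b ≤ y. Because y ≤ b, b = y. Because y = n, b = n. Since b | s, n | s.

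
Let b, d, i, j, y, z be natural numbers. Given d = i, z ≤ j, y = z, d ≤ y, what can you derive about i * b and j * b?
i * b ≤ j * b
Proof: Because y = z and d ≤ y, d ≤ z. Since d = i, i ≤ z. Since z ≤ j, i ≤ j. By multiplying by a non-negative, i * b ≤ j * b.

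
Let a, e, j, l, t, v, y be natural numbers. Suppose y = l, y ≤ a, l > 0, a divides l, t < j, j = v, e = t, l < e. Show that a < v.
y = l and y ≤ a, thus l ≤ a. a divides l and l > 0, hence a ≤ l. Since l ≤ a, l = a. e = t and l < e, hence l < t. Since t < j, l < j. l = a, so a < j. Because j = v, a < v.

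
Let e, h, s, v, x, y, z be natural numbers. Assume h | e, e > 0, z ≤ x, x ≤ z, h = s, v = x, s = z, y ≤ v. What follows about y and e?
y ≤ e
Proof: Because v = x and y ≤ v, y ≤ x. From h = s and s = z, h = z. z ≤ x and x ≤ z, therefore z = x. h = z, so h = x. h | e and e > 0, thus h ≤ e. Since h = x, x ≤ e. Since y ≤ x, y ≤ e.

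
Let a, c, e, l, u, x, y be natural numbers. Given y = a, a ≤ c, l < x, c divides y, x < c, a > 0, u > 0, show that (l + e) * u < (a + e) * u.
y = a and c divides y, therefore c divides a. a > 0, so c ≤ a. a ≤ c, so c = a. Because l < x and x < c, l < c. c = a, so l < a. Then l + e < a + e. Because u > 0, by multiplying by a positive, (l + e) * u < (a + e) * u.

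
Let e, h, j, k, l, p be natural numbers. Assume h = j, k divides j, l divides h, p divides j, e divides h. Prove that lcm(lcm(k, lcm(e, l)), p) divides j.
Because e divides h and l divides h, lcm(e, l) divides h. Since h = j, lcm(e, l) divides j. k divides j, so lcm(k, lcm(e, l)) divides j. p divides j, so lcm(lcm(k, lcm(e, l)), p) divides j.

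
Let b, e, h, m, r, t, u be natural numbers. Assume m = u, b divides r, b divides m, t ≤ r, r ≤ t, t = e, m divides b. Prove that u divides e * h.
r ≤ t and t ≤ r, hence r = t. t = e, so r = e. Because b divides m and m divides b, b = m. Since b divides r, m divides r. r = e, so m divides e. m = u, so u divides e. Then u divides e * h.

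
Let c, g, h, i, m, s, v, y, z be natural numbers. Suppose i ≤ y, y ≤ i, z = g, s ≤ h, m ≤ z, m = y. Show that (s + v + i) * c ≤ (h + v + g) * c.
s ≤ h, therefore s + v ≤ h + v. y ≤ i and i ≤ y, therefore y = i. m = y and m ≤ z, so y ≤ z. Since z = g, y ≤ g. Since y = i, i ≤ g. s + v ≤ h + v, so s + v + i ≤ h + v + g. By multiplying by a non-negative, (s + v + i) * c ≤ (h + v + g) * c.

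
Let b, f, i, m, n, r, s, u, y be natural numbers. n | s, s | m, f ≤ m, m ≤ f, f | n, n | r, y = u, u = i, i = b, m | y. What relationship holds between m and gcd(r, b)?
m | gcd(r, b)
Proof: From n | s and s | m, n | m. Since f ≤ m and m ≤ f, f = m. Because f | n, m | n. Since n | m, n = m. n | r, so m | r. y = u and u = i, hence y = i. Because i = b, y = b. m | y, so m | b. m | r, so m | gcd(r, b).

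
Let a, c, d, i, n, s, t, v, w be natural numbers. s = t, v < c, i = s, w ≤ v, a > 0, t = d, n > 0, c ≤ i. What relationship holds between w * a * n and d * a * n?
w * a * n < d * a * n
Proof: s = t and t = d, thus s = d. Since i = s, i = d. v < c and c ≤ i, hence v < i. Since w ≤ v, w < i. From i = d, w < d. Since a > 0, by multiplying by a positive, w * a < d * a. Since n > 0, by multiplying by a positive, w * a * n < d * a * n.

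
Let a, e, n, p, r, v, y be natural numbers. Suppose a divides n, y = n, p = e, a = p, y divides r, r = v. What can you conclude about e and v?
e divides v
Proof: a = p and p = e, therefore a = e. a divides n, so e divides n. From y = n and y divides r, n divides r. r = v, so n divides v. e divides n, so e divides v.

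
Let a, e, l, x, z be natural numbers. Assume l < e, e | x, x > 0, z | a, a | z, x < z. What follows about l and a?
l < a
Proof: Since e | x and x > 0, e ≤ x. From l < e, l < x. Since z | a and a | z, z = a. x < z, so x < a. Since l < x, l < a.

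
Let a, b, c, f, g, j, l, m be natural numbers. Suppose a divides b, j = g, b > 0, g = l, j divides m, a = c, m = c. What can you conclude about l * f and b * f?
l * f ≤ b * f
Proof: j = g and g = l, thus j = l. Since m = c and j divides m, j divides c. From a = c and a divides b, c divides b. Since j divides c, j divides b. j = l, so l divides b. b > 0, so l ≤ b. By multiplying by a non-negative, l * f ≤ b * f.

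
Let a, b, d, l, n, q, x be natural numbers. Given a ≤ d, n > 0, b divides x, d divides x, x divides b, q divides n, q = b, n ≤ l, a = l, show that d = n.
b divides x and x divides b, therefore b = x. q = b, so q = x. q divides n, so x divides n. d divides x, so d divides n. n > 0, so d ≤ n. a = l and a ≤ d, so l ≤ d. n ≤ l, so n ≤ d. From d ≤ n, d = n.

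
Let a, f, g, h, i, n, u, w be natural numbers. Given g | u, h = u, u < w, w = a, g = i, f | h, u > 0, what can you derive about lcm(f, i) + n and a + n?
lcm(f, i) + n < a + n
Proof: h = u and f | h, therefore f | u. g = i and g | u, thus i | u. f | u, so lcm(f, i) | u. u > 0, so lcm(f, i) ≤ u. Because w = a and u < w, u < a. Since lcm(f, i) ≤ u, lcm(f, i) < a. Then lcm(f, i) + n < a + n.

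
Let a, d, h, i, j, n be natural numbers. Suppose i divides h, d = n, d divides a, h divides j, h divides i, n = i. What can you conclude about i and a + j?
i divides a + j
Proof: d = n and n = i, thus d = i. Since d divides a, i divides a. Because h divides i and i divides h, h = i. Since h divides j, i divides j. Because i divides a, i divides a + j.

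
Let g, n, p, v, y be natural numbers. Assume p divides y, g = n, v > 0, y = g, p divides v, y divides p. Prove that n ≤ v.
y = g and g = n, so y = n. p divides y and y divides p, therefore p = y. Because p divides v and v > 0, p ≤ v. Since p = y, y ≤ v. Since y = n, n ≤ v.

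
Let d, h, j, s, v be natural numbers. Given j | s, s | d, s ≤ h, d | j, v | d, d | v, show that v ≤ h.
d | j and j | s, so d | s. Since s | d, s = d. Since d | v and v | d, d = v. Since s = d, s = v. Since s ≤ h, v ≤ h.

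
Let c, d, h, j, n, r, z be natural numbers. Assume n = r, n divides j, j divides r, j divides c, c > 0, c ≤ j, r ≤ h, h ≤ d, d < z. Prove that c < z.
n = r and n divides j, therefore r divides j. j divides r, so r = j. Since j divides c and c > 0, j ≤ c. From c ≤ j, j = c. Since r = j, r = c. r ≤ h and h ≤ d, so r ≤ d. d < z, so r < z. r = c, so c < z.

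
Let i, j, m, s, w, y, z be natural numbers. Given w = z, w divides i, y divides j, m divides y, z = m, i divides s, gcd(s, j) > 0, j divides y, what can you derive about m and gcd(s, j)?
m ≤ gcd(s, j)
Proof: w divides i and i divides s, so w divides s. Since w = z, z divides s. Since z = m, m divides s. y divides j and j divides y, hence y = j. Since m divides y, m divides j. m divides s, so m divides gcd(s, j). Since gcd(s, j) > 0, m ≤ gcd(s, j).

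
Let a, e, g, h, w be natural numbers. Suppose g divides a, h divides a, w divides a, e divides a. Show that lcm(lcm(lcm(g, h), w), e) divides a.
Since g divides a and h divides a, lcm(g, h) divides a. w divides a, so lcm(lcm(g, h), w) divides a. e divides a, so lcm(lcm(lcm(g, h), w), e) divides a.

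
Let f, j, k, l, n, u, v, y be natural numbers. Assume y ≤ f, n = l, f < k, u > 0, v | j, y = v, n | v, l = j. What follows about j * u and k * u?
j * u < k * u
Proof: n = l and l = j, thus n = j. Since n | v, j | v. Since v | j, v = j. y = v, so y = j. y ≤ f and f < k, therefore y < k. Since y = j, j < k. Since u > 0, j * u < k * u.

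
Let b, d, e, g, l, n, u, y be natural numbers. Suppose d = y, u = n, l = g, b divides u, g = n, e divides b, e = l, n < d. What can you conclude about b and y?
b < y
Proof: e = l and l = g, therefore e = g. Because e divides b, g divides b. g = n, so n divides b. From u = n and b divides u, b divides n. n divides b, so n = b. d = y and n < d, therefore n < y. Since n = b, b < y.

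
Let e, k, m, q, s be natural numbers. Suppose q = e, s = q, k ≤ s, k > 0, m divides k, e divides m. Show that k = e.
Since s = q and q = e, s = e. Since k ≤ s, k ≤ e. e divides m and m divides k, hence e divides k. Since k > 0, e ≤ k. From k ≤ e, k = e.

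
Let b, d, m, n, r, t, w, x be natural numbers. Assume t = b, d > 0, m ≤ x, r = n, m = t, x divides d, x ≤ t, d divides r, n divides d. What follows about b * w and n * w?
b * w ≤ n * w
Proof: m = t and m ≤ x, therefore t ≤ x. x ≤ t, so x = t. Since r = n and d divides r, d divides n. n divides d, so d = n. x divides d and d > 0, hence x ≤ d. d = n, so x ≤ n. x = t, so t ≤ n. Since t = b, b ≤ n. By multiplying by a non-negative, b * w ≤ n * w.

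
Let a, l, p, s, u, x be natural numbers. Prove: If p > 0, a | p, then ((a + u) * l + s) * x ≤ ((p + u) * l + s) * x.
Since a | p and p > 0, a ≤ p. Then a + u ≤ p + u. Then (a + u) * l ≤ (p + u) * l. Then (a + u) * l + s ≤ (p + u) * l + s. Then ((a + u) * l + s) * x ≤ ((p + u) * l + s) * x.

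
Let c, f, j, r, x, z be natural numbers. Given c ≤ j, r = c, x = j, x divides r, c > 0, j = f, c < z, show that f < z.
Because x = j and x divides r, j divides r. Since r = c, j divides c. c > 0, so j ≤ c. c ≤ j, so c = j. j = f, so c = f. Since c < z, f < z.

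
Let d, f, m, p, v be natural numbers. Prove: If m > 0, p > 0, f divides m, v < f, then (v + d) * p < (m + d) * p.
Because f divides m and m > 0, f ≤ m. From v < f, v < m. Then v + d < m + d. Combined with p > 0, by multiplying by a positive, (v + d) * p < (m + d) * p.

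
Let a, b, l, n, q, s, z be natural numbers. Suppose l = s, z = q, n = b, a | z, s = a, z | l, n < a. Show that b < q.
Because l = s and s = a, l = a. Since z | l, z | a. Since a | z, a = z. z = q, so a = q. Since n = b and n < a, b < a. Since a = q, b < q.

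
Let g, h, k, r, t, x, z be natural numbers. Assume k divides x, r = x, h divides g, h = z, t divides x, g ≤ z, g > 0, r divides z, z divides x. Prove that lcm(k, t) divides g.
r = x and r divides z, thus x divides z. z divides x, so x = z. Since h = z and h divides g, z divides g. g > 0, so z ≤ g. Since g ≤ z, z = g. Since x = z, x = g. k divides x and t divides x, so lcm(k, t) divides x. Since x = g, lcm(k, t) divides g.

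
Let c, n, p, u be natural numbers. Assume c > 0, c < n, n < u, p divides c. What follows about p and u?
p < u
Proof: Because p divides c and c > 0, p ≤ c. c < n and n < u, thus c < u. p ≤ c, so p < u.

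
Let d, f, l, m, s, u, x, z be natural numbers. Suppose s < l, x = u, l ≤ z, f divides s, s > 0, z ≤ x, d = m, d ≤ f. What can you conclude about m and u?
m < u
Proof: d = m and d ≤ f, so m ≤ f. Since f divides s and s > 0, f ≤ s. s < l and l ≤ z, hence s < z. Since f ≤ s, f < z. z ≤ x, so f < x. From x = u, f < u. Since m ≤ f, m < u.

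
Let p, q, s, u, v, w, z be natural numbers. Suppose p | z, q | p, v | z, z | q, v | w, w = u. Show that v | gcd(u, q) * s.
w = u and v | w, thus v | u. From q | p and p | z, q | z. From z | q, z = q. Since v | z, v | q. Since v | u, v | gcd(u, q). Then v | gcd(u, q) * s.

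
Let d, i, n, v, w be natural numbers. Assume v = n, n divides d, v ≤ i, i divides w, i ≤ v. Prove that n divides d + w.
i ≤ v and v ≤ i, so i = v. Since v = n, i = n. Since i divides w, n divides w. n divides d, so n divides d + w.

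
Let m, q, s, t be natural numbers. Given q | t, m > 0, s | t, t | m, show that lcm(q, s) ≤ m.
q | t and s | t, so lcm(q, s) | t. t | m, so lcm(q, s) | m. m > 0, so lcm(q, s) ≤ m.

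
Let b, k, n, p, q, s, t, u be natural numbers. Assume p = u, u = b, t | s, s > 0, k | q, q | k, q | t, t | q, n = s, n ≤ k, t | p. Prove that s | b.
p = u and u = b, so p = b. Because t | s and s > 0, t ≤ s. k | q and q | k, thus k = q. q | t and t | q, so q = t. Since k = q, k = t. n = s and n ≤ k, hence s ≤ k. Since k = t, s ≤ t. From t ≤ s, t = s. t | p, so s | p. p = b, so s | b.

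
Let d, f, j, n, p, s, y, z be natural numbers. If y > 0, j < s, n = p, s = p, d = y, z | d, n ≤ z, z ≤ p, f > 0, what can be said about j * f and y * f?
j * f < y * f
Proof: From n = p and n ≤ z, p ≤ z. z ≤ p, so p = z. s = p and j < s, therefore j < p. Since p = z, j < z. From d = y and z | d, z | y. Since y > 0, z ≤ y. j < z, so j < y. f > 0, so j * f < y * f.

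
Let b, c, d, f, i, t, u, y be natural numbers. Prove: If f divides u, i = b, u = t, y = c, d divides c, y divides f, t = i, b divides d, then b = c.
b divides d and d divides c, thus b divides c. From y = c and y divides f, c divides f. From u = t and t = i, u = i. Since i = b, u = b. f divides u, so f divides b. c divides f, so c divides b. Since b divides c, b = c.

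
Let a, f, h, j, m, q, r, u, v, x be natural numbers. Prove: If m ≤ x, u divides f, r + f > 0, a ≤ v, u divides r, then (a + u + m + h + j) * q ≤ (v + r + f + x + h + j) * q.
u divides r and u divides f, so u divides r + f. Since r + f > 0, u ≤ r + f. From m ≤ x, m + h ≤ x + h. u ≤ r + f, so u + m + h ≤ r + f + x + h. Then u + m + h + j ≤ r + f + x + h + j. a ≤ v, so a + u + m + h + j ≤ v + r + f + x + h + j. By multiplying by a non-negative, (a + u + m + h + j) * q ≤ (v + r + f + x + h + j) * q.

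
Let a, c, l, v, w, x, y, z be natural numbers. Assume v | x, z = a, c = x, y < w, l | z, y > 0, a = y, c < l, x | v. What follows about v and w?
v < w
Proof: From x | v and v | x, x = v. c = x, so c = v. z = a and l | z, so l | a. a = y, so l | y. Since y > 0, l ≤ y. From y < w, l < w. Since c < l, c < w. c = v, so v < w.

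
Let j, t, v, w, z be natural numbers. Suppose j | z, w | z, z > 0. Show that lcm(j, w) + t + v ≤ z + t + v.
Because j | z and w | z, lcm(j, w) | z. z > 0, so lcm(j, w) ≤ z. Then lcm(j, w) + t ≤ z + t. Then lcm(j, w) + t + v ≤ z + t + v.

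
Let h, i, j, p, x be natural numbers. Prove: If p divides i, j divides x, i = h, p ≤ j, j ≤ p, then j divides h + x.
Since p ≤ j and j ≤ p, p = j. From i = h and p divides i, p divides h. Because p = j, j divides h. Since j divides x, j divides h + x.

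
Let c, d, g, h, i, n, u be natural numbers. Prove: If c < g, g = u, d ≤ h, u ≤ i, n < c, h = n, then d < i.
From h = n and d ≤ h, d ≤ n. Since n < c, d < c. g = u and c < g, therefore c < u. Since u ≤ i, c < i. From d < c, d < i.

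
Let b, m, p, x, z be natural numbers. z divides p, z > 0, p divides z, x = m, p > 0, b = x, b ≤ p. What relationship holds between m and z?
m ≤ z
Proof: p divides z and z > 0, therefore p ≤ z. Because z divides p and p > 0, z ≤ p. Since p ≤ z, p = z. Because b = x and x = m, b = m. Since b ≤ p, m ≤ p. Since p = z, m ≤ z.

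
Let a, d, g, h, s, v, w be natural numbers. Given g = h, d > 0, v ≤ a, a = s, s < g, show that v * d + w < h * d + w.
a = s and v ≤ a, therefore v ≤ s. From g = h and s < g, s < h. Since v ≤ s, v < h. From d > 0, by multiplying by a positive, v * d < h * d. Then v * d + w < h * d + w.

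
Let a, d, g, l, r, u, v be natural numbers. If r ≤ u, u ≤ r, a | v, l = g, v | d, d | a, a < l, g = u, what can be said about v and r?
v < r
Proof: v | d and d | a, so v | a. Since a | v, a = v. l = g and g = u, therefore l = u. Because u ≤ r and r ≤ u, u = r. l = u, so l = r. a < l, so a < r. a = v, so v < r.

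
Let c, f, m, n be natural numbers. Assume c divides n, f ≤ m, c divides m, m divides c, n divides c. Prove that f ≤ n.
m divides c and c divides m, so m = c. Since c divides n and n divides c, c = n. m = c, so m = n. f ≤ m, so f ≤ n.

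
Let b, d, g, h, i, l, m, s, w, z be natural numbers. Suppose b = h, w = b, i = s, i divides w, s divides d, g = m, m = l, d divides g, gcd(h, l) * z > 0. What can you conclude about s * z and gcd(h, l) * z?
s * z ≤ gcd(h, l) * z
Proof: i = s and i divides w, therefore s divides w. Since w = b, s divides b. Since b = h, s divides h. g = m and m = l, therefore g = l. d divides g, so d divides l. Because s divides d, s divides l. Since s divides h, s divides gcd(h, l). Then s * z divides gcd(h, l) * z. Since gcd(h, l) * z > 0, s * z ≤ gcd(h, l) * z.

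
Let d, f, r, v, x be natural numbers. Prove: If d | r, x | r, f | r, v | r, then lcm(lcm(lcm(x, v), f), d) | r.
x | r and v | r, thus lcm(x, v) | r. Because f | r, lcm(lcm(x, v), f) | r. Since d | r, lcm(lcm(lcm(x, v), f), d) | r.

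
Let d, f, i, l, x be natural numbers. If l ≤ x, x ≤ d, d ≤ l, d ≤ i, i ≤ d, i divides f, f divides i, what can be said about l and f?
l = f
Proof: Because l ≤ x and x ≤ d, l ≤ d. d ≤ l, so l = d. d ≤ i and i ≤ d, hence d = i. l = d, so l = i. i divides f and f divides i, thus i = f. Since l = i, l = f.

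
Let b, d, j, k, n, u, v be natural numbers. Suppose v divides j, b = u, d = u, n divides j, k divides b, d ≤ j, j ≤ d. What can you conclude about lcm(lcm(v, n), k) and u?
lcm(lcm(v, n), k) divides u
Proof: Because j ≤ d and d ≤ j, j = d. Since v divides j and n divides j, lcm(v, n) divides j. j = d, so lcm(v, n) divides d. d = u, so lcm(v, n) divides u. b = u and k divides b, therefore k divides u. lcm(v, n) divides u, so lcm(lcm(v, n), k) divides u.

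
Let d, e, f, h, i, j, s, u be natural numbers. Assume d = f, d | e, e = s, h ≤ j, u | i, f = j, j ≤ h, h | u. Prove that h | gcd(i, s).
h | u and u | i, thus h | i. Since j ≤ h and h ≤ j, j = h. Since f = j, f = h. Since d = f and d | e, f | e. Since e = s, f | s. f = h, so h | s. h | i, so h | gcd(i, s).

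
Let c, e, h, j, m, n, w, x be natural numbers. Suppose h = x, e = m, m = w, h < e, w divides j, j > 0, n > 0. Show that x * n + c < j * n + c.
e = m and m = w, therefore e = w. Since h < e, h < w. Since h = x, x < w. w divides j and j > 0, hence w ≤ j. x < w, so x < j. Combining with n > 0, by multiplying by a positive, x * n < j * n. Then x * n + c < j * n + c.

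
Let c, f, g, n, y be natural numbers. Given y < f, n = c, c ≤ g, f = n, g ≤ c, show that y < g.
c ≤ g and g ≤ c, so c = g. n = c, so n = g. From f = n and y < f, y < n. n = g, so y < g.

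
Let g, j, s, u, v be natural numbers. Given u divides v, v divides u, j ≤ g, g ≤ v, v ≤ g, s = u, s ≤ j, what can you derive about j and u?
j = u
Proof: g ≤ v and v ≤ g, so g = v. v divides u and u divides v, hence v = u. Since g = v, g = u. j ≤ g, so j ≤ u. From s = u and s ≤ j, u ≤ j. j ≤ u, so j = u.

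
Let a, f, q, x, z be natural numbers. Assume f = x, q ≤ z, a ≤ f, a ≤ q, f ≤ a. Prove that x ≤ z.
a ≤ f and f ≤ a, so a = f. Since f = x, a = x. a ≤ q and q ≤ z, thus a ≤ z. a = x, so x ≤ z.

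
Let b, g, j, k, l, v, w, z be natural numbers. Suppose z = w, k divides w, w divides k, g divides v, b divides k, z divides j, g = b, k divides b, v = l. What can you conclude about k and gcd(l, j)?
k divides gcd(l, j)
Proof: b divides k and k divides b, therefore b = k. Because g = b and g divides v, b divides v. Since v = l, b divides l. From b = k, k divides l. From w divides k and k divides w, w = k. z = w, so z = k. Since z divides j, k divides j. Since k divides l, k divides gcd(l, j).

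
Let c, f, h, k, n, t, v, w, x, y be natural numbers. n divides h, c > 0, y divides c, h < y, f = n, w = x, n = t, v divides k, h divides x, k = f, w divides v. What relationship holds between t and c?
t < c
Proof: k = f and v divides k, so v divides f. f = n, so v divides n. w divides v, so w divides n. w = x, so x divides n. h divides x, so h divides n. Since n divides h, h = n. n = t, so h = t. y divides c and c > 0, hence y ≤ c. h < y, so h < c. Since h = t, t < c.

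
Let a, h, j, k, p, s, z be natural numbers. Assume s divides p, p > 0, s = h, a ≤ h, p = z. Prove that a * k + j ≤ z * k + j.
Because s divides p and p > 0, s ≤ p. p = z, so s ≤ z. From s = h, h ≤ z. From a ≤ h, a ≤ z. By multiplying by a non-negative, a * k ≤ z * k. Then a * k + j ≤ z * k + j.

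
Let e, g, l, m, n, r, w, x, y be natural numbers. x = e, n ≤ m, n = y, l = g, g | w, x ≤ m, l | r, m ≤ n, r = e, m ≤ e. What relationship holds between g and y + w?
g | y + w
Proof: Since m ≤ n and n ≤ m, m = n. n = y, so m = y. Because x = e and x ≤ m, e ≤ m. m ≤ e, so e = m. r = e, so r = m. l | r, so l | m. l = g, so g | m. m = y, so g | y. g | w, so g | y + w.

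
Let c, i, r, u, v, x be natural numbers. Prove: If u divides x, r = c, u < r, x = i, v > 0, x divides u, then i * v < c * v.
u divides x and x divides u, therefore u = x. x = i, so u = i. Because r = c and u < r, u < c. u = i, so i < c. Combined with v > 0, by multiplying by a positive, i * v < c * v.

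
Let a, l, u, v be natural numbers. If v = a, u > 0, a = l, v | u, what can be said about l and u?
l ≤ u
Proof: Because v = a and a = l, v = l. Since v | u and u > 0, v ≤ u. v = l, so l ≤ u.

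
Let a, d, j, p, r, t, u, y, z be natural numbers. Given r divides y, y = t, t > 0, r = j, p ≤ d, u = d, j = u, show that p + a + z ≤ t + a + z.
j = u and u = d, therefore j = d. Since r = j, r = d. Because y = t and r divides y, r divides t. Since r = d, d divides t. Since t > 0, d ≤ t. p ≤ d, so p ≤ t. Then p + a ≤ t + a. Then p + a + z ≤ t + a + z.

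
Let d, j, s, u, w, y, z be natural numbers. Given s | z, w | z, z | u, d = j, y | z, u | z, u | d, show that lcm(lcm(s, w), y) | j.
Since s | z and w | z, lcm(s, w) | z. y | z, so lcm(lcm(s, w), y) | z. Because u | z and z | u, u = z. Since u | d, z | d. Since d = j, z | j. Since lcm(lcm(s, w), y) | z, lcm(lcm(s, w), y) | j.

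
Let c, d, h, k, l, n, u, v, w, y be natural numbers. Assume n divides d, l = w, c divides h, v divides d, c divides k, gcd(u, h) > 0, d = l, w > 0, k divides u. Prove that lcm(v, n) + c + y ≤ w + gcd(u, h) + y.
From d = l and l = w, d = w. v divides d and n divides d, so lcm(v, n) divides d. From d = w, lcm(v, n) divides w. Since w > 0, lcm(v, n) ≤ w. From c divides k and k divides u, c divides u. Since c divides h, c divides gcd(u, h). Since gcd(u, h) > 0, c ≤ gcd(u, h). Then c + y ≤ gcd(u, h) + y. lcm(v, n) ≤ w, so lcm(v, n) + c + y ≤ w + gcd(u, h) + y.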